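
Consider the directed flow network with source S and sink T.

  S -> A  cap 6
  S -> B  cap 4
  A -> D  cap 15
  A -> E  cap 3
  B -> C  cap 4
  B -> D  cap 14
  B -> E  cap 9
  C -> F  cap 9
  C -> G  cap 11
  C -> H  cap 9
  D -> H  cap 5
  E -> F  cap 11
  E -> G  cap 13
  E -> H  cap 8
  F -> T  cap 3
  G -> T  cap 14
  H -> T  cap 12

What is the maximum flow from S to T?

10

Augment S→A→D→H→T: bottleneck 5, flow now 5.
Augment S→A→E→F→T: bottleneck 1, flow now 6.
Augment S→B→C→F→T: bottleneck 2, flow now 8.
Augment S→B→C→G→T: bottleneck 2, flow now 10.
No augmenting path remains; maximum flow = 10.
In the residual graph, reachable from S: {S}.
Min-cut edges: S→A (6), S→B (4); capacity 6 + 4 = 10.
This cut is saturated, so no flow can exceed 10.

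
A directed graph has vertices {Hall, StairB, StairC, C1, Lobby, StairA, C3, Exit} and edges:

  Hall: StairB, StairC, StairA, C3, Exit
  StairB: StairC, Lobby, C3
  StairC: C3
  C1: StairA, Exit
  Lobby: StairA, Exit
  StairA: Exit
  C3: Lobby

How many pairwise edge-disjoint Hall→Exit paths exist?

Assign every edge capacity 1; by Menger, the answer equals the max flow.
Path Hall→Exit (+1); total 1.
Path Hall→StairA→Exit (+1); total 2.
Path Hall→StairB→Lobby→Exit (+1); total 3.
No residual Hall→Exit path; max flow = 3.
Certifying cut of size 3: {Hall→Exit, Lobby→Exit, StairA→Exit}.

3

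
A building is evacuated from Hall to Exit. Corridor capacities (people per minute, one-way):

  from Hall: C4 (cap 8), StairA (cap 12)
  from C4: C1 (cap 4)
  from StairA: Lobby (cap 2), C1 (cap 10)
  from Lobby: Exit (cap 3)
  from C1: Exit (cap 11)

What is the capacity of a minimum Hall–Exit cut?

Augment Hall→C4→C1→Exit: bottleneck 4, flow now 4.
Augment Hall→StairA→Lobby→Exit: bottleneck 2, flow now 6.
Augment Hall→StairA→C1→Exit: bottleneck 7, flow now 13.
No augmenting path remains; maximum flow = 13.
By max-flow min-cut, the minimum cut capacity equals the max flow.
In the residual graph, reachable from Hall: {Hall, C4, StairA, C1}.
Min-cut edges: StairA→Lobby (2), C1→Exit (11); capacity 2 + 11 = 13.

13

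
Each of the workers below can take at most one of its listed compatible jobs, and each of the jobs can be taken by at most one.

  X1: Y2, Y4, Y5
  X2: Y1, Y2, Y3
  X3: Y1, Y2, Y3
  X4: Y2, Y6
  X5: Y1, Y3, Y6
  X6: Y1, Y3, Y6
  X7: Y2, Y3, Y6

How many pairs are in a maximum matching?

Unit-capacity flow: source→left, listed edges, right→sink; max matching = max flow.
Augmenting path X1→Y2 (+1); matched 1.
Augmenting path X2→Y1 (+1); matched 2.
Augmenting path X3→Y3 (+1); matched 3.
Augmenting path X4→Y6 (+1); matched 4.
Augmenting path X7→Y2→X1→Y4 (+1); matched 5.
No augmenting path remains; maximum matching = 5.
König certificate: {X1, Y1, Y2, Y3, Y6} is a vertex cover of size 5 (every listed pair touches it), so no matching can be larger.

5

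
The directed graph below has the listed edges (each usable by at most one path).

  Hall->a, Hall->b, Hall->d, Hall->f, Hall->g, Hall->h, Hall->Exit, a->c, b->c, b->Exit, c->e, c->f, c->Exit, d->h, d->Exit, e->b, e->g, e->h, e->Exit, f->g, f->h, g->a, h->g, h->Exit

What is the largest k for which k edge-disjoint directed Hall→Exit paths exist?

Assign every edge capacity 1; by Menger, the answer equals the max flow.
Path Hall→Exit (+1); total 1.
Path Hall→b→Exit (+1); total 2.
Path Hall→d→Exit (+1); total 3.
Path Hall→h→Exit (+1); total 4.
Path Hall→a→c→Exit (+1); total 5.
No residual Hall→Exit path; max flow = 5.
Certifying cut of size 5: {Hall→Exit, Hall→b, Hall→d, a→c, h→Exit}.

5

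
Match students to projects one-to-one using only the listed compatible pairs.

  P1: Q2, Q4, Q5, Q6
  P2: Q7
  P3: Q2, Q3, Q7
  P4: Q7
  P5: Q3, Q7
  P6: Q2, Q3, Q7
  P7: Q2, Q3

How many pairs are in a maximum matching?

4

Unit-capacity flow: source→left, listed edges, right→sink; max matching = max flow.
Augmenting path P1→Q2 (+1); matched 1.
Augmenting path P2→Q7 (+1); matched 2.
Augmenting path P3→Q3 (+1); matched 3.
Augmenting path P6→Q2→P1→Q4 (+1); matched 4.
No augmenting path remains; maximum matching = 4.
König certificate: {P1, Q2, Q3, Q7} is a vertex cover of size 4 (every listed pair touches it), so no matching can be larger.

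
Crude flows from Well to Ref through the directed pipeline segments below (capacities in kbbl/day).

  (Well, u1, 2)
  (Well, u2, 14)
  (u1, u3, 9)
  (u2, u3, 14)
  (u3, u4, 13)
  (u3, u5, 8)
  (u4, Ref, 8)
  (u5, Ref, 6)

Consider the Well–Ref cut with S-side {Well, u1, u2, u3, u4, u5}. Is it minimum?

Yes — it is a minimum cut (capacity 14).

Given cut capacity: 8 + 6 = 14.
Augment Well→u1→u3→u4→Ref: bottleneck 2, flow now 2.
Augment Well→u2→u3→u4→Ref: bottleneck 6, flow now 8.
Augment Well→u2→u3→u5→Ref: bottleneck 6, flow now 14.
No augmenting path remains; maximum flow = 14.
Cut capacity 14 equals the max flow, so it is a minimum cut.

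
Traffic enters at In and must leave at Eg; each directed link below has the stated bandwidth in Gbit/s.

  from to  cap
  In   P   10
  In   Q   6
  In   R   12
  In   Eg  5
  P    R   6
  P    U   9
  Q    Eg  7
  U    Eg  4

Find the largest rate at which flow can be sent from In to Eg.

Augment In→Eg: bottleneck 5, flow now 5.
Augment In→Q→Eg: bottleneck 6, flow now 11.
Augment In→P→U→Eg: bottleneck 4, flow now 15.
No augmenting path remains; maximum flow = 15.
In the residual graph, reachable from In: {In, P, R, U}.
Min-cut edges: In→Q (6), In→Eg (5), U→Eg (4); capacity 6 + 5 + 4 = 15.
This cut is saturated, so no flow can exceed 15.

15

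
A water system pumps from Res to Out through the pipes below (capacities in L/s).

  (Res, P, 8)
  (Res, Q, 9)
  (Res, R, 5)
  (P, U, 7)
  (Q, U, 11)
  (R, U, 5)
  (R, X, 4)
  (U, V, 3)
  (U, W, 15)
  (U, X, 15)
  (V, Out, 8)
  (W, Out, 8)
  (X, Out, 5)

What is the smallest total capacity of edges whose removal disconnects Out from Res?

Augment Res→R→X→Out: bottleneck 4, flow now 4.
Augment Res→P→U→V→Out: bottleneck 3, flow now 7.
Augment Res→P→U→W→Out: bottleneck 4, flow now 11.
Augment Res→Q→U→W→Out: bottleneck 4, flow now 15.
Augment Res→Q→U→X→Out: bottleneck 1, flow now 16.
No augmenting path remains; maximum flow = 16.
By max-flow min-cut, the minimum cut capacity equals the max flow.
In the residual graph, reachable from Res: {Res, P, Q, R, U, W, X}.
Min-cut edges: U→V (3), W→Out (8), X→Out (5); capacity 3 + 8 + 5 = 16.

16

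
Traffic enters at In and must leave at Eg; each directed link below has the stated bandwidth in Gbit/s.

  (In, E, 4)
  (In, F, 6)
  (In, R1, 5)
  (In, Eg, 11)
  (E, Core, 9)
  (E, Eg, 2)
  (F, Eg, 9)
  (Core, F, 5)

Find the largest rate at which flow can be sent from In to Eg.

21

Augment In→Eg: bottleneck 11, flow now 11.
Augment In→E→Eg: bottleneck 2, flow now 13.
Augment In→F→Eg: bottleneck 6, flow now 19.
Augment In→E→Core→F→Eg: bottleneck 2, flow now 21.
No augmenting path remains; maximum flow = 21.
In the residual graph, reachable from In: {In, R1}.
Min-cut edges: In→E (4), In→F (6), In→Eg (11); capacity 4 + 6 + 11 = 21.
This cut is saturated, so no flow can exceed 21.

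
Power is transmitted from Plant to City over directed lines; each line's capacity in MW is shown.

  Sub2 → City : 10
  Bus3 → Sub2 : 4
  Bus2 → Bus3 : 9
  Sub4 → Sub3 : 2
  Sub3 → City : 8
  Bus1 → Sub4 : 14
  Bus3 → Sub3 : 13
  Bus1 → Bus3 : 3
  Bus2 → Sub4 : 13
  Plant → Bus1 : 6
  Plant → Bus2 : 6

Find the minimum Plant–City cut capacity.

11

Augment Plant→Bus2→Bus3→Sub3→City: bottleneck 6, flow now 6.
Augment Plant→Bus1→Bus3→Sub3→City: bottleneck 2, flow now 8.
Augment Plant→Bus1→Bus3→Sub2→City: bottleneck 1, flow now 9.
Augment Plant→Bus1→Sub4→Sub3→Bus3→Sub2→City: bottleneck 2, flow now 11. (uses reverse residual edge)
No augmenting path remains; maximum flow = 11.
By max-flow min-cut, the minimum cut capacity equals the max flow.
In the residual graph, reachable from Plant: {Plant, Bus1, Sub4}.
Min-cut edges: Plant→Bus2 (6), Bus1→Bus3 (3), Sub4→Sub3 (2); capacity 6 + 3 + 2 = 11.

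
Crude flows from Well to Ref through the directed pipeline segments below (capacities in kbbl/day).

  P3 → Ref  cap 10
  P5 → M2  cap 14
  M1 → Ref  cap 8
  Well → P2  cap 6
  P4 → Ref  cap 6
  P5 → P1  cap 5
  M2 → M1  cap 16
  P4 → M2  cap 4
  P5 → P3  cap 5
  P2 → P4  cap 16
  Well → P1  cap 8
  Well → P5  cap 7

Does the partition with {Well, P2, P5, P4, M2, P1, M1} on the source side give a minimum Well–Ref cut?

No — its capacity is 19, but the minimum cut has capacity 13.

Given cut capacity: 5 + 6 + 8 = 19.
Augment Well→P2→P4→Ref: bottleneck 6, flow now 6.
Augment Well→P5→P3→Ref: bottleneck 5, flow now 11.
Augment Well→P5→M2→M1→Ref: bottleneck 2, flow now 13.
No augmenting path remains; maximum flow = 13.
In the residual graph, reachable from Well: {Well, P1}.
Min-cut edges: Well→P2 (6), Well→P5 (7); capacity 6 + 7 = 13.
Cut capacity 19 exceeds the max flow 13, so it is not minimum.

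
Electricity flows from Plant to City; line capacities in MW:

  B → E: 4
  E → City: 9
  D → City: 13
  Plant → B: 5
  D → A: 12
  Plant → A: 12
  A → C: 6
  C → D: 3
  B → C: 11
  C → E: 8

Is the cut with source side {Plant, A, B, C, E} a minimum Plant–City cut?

Given cut capacity: 3 + 9 = 12.
Augment Plant→B→E→City: bottleneck 4, flow now 4.
Augment Plant→A→C→D→City: bottleneck 3, flow now 7.
Augment Plant→A→C→E→City: bottleneck 3, flow now 10.
Augment Plant→B→C→E→City: bottleneck 1, flow now 11.
No augmenting path remains; maximum flow = 11.
In the residual graph, reachable from Plant: {Plant, A}.
Min-cut edges: Plant→B (5), A→C (6); capacity 5 + 6 = 11.
Cut capacity 12 exceeds the max flow 11, so it is not minimum.

No — its capacity is 12, but the minimum cut has capacity 11.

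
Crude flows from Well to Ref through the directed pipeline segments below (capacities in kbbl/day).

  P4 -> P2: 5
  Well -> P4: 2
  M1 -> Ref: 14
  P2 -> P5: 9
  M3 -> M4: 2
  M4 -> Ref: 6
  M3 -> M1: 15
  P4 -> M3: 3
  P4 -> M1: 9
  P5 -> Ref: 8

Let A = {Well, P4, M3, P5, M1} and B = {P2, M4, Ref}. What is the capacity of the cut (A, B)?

Edges leaving {Well, P4, M3, P5, M1}: P4→P2 (5), M3→M4 (2), P5→Ref (8), M1→Ref (14).
Cut capacity = 5 + 2 + 8 + 14 = 29.

29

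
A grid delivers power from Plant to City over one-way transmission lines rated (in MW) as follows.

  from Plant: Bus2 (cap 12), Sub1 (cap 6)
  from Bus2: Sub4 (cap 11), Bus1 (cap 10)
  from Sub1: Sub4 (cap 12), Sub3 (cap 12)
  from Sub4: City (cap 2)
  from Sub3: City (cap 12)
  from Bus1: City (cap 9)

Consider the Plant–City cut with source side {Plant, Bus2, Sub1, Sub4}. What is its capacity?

24

Edges leaving {Plant, Bus2, Sub1, Sub4}: Bus2→Bus1 (10), Sub1→Sub3 (12), Sub4→City (2).
Cut capacity = 10 + 12 + 2 = 24.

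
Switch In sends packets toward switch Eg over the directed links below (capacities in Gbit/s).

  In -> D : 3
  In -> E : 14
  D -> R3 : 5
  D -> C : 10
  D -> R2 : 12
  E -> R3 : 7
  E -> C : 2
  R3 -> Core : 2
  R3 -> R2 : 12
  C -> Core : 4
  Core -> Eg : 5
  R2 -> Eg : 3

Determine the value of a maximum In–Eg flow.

8

Augment In→D→R2→Eg: bottleneck 3, flow now 3.
Augment In→E→R3→Core→Eg: bottleneck 2, flow now 5.
Augment In→E→C→Core→Eg: bottleneck 2, flow now 7.
Augment In→E→R3→R2→D→C→Core→Eg: bottleneck 1, flow now 8. (uses reverse residual edge)
No augmenting path remains; maximum flow = 8.
In the residual graph, reachable from In: {In, D, E, R3, C, Core, R2}.
Min-cut edges: Core→Eg (5), R2→Eg (3); capacity 5 + 3 = 8.
This cut is saturated, so no flow can exceed 8.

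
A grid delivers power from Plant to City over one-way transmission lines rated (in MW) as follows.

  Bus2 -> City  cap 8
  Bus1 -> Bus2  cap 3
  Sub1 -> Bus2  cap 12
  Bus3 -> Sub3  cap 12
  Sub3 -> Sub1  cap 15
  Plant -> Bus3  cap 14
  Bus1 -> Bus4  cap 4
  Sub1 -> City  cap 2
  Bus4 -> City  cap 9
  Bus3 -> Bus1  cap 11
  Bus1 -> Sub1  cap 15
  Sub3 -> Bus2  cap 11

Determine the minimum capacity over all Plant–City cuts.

14

Augment Plant→Bus3→Bus1→Bus2→City: bottleneck 3, flow now 3.
Augment Plant→Bus3→Bus1→Bus4→City: bottleneck 4, flow now 7.
Augment Plant→Bus3→Bus1→Sub1→City: bottleneck 2, flow now 9.
Augment Plant→Bus3→Sub3→Bus2→City: bottleneck 5, flow now 14.
No augmenting path remains; maximum flow = 14.
By max-flow min-cut, the minimum cut capacity equals the max flow.
In the residual graph, reachable from Plant: {Plant}.
Min-cut edges: Plant→Bus3 (14); capacity 14 = 14.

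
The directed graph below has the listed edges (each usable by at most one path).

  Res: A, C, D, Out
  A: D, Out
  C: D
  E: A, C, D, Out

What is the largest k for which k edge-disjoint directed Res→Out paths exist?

Assign every edge capacity 1; by Menger, the answer equals the max flow.
Path Res→Out (+1); total 1.
Path Res→A→Out (+1); total 2.
No residual Res→Out path; max flow = 2.
Certifying cut of size 2: {Res→A, Res→Out}.

2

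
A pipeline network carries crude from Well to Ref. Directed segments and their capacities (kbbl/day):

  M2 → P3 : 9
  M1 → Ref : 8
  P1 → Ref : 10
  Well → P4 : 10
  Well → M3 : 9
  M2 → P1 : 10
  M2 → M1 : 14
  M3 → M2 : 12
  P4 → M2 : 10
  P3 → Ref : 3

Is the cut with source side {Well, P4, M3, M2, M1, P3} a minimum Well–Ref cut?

Given cut capacity: 10 + 8 + 3 = 21.
Augment Well→P4→M2→M1→Ref: bottleneck 8, flow now 8.
Augment Well→P4→M2→P1→Ref: bottleneck 2, flow now 10.
Augment Well→M3→M2→P1→Ref: bottleneck 8, flow now 18.
Augment Well→M3→M2→P3→Ref: bottleneck 1, flow now 19.
No augmenting path remains; maximum flow = 19.
In the residual graph, reachable from Well: {Well}.
Min-cut edges: Well→P4 (10), Well→M3 (9); capacity 10 + 9 = 19.
Cut capacity 21 exceeds the max flow 19, so it is not minimum.

No — its capacity is 21, but the minimum cut has capacity 19.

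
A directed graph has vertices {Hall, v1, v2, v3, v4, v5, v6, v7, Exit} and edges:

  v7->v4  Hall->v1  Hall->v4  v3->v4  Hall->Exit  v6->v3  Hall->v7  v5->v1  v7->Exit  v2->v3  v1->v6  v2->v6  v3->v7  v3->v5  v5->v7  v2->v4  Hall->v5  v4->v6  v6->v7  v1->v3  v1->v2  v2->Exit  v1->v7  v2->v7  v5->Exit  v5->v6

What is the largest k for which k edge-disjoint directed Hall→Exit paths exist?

4

Assign every edge capacity 1; by Menger, the answer equals the max flow.
Path Hall→Exit (+1); total 1.
Path Hall→v5→Exit (+1); total 2.
Path Hall→v7→Exit (+1); total 3.
Path Hall→v1→v2→Exit (+1); total 4.
No residual Hall→Exit path; max flow = 4.
Certifying cut of size 4: {Hall→Exit, v1→v2, v5→Exit, v7→Exit}.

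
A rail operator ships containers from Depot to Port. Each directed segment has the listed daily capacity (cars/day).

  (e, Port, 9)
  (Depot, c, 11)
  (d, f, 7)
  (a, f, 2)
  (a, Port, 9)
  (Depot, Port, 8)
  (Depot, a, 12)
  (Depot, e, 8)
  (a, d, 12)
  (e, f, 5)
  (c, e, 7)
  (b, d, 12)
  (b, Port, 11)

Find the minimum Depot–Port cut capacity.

Augment Depot→Port: bottleneck 8, flow now 8.
Augment Depot→a→Port: bottleneck 9, flow now 17.
Augment Depot→e→Port: bottleneck 8, flow now 25.
Augment Depot→c→e→Port: bottleneck 1, flow now 26.
No augmenting path remains; maximum flow = 26.
By max-flow min-cut, the minimum cut capacity equals the max flow.
In the residual graph, reachable from Depot: {Depot, a, c, d, e, f}.
Min-cut edges: Depot→Port (8), a→Port (9), e→Port (9); capacity 8 + 9 + 9 = 26.

26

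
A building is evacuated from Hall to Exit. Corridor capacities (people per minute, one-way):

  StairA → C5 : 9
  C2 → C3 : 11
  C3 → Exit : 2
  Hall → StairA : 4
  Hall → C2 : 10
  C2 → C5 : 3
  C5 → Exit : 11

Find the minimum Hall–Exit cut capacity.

9

Augment Hall→C2→C3→Exit: bottleneck 2, flow now 2.
Augment Hall→C2→C5→Exit: bottleneck 3, flow now 5.
Augment Hall→StairA→C5→Exit: bottleneck 4, flow now 9.
No augmenting path remains; maximum flow = 9.
By max-flow min-cut, the minimum cut capacity equals the max flow.
In the residual graph, reachable from Hall: {Hall, C2, C3}.
Min-cut edges: Hall→StairA (4), C2→C5 (3), C3→Exit (2); capacity 4 + 3 + 2 = 9.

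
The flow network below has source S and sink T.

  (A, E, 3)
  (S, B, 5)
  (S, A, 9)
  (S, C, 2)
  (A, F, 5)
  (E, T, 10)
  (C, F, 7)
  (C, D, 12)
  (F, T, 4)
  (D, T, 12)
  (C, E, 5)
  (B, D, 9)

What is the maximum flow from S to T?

Augment S→A→E→T: bottleneck 3, flow now 3.
Augment S→A→F→T: bottleneck 4, flow now 7.
Augment S→B→D→T: bottleneck 5, flow now 12.
Augment S→C→D→T: bottleneck 2, flow now 14.
No augmenting path remains; maximum flow = 14.
In the residual graph, reachable from S: {S, A, F}.
Min-cut edges: S→B (5), S→C (2), A→E (3), F→T (4); capacity 5 + 2 + 3 + 4 = 14.
This cut is saturated, so no flow can exceed 14.

14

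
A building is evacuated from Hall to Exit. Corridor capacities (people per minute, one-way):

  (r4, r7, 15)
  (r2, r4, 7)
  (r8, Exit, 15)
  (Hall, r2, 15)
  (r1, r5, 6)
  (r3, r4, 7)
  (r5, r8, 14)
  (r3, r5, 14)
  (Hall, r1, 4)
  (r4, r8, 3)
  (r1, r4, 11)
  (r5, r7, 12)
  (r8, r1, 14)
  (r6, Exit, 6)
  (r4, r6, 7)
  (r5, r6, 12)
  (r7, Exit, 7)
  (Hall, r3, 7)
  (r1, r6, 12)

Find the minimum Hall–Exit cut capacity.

Augment Hall→r1→r6→Exit: bottleneck 4, flow now 4.
Augment Hall→r2→r4→r6→Exit: bottleneck 2, flow now 6.
Augment Hall→r2→r4→r7→Exit: bottleneck 5, flow now 11.
Augment Hall→r3→r4→r7→Exit: bottleneck 2, flow now 13.
Augment Hall→r3→r4→r8→Exit: bottleneck 3, flow now 16.
Augment Hall→r3→r5→r8→Exit: bottleneck 2, flow now 18.
No augmenting path remains; maximum flow = 18.
By max-flow min-cut, the minimum cut capacity equals the max flow.
In the residual graph, reachable from Hall: {Hall, r2}.
Min-cut edges: Hall→r1 (4), Hall→r3 (7), r2→r4 (7); capacity 4 + 7 + 7 = 18.

18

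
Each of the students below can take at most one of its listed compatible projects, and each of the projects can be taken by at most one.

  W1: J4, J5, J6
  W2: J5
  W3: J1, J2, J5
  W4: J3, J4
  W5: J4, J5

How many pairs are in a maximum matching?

5

Unit-capacity flow: source→left, listed edges, right→sink; max matching = max flow.
Augmenting path W1→J4 (+1); matched 1.
Augmenting path W2→J5 (+1); matched 2.
Augmenting path W3→J1 (+1); matched 3.
Augmenting path W4→J3 (+1); matched 4.
Augmenting path W5→J4→W1→J6 (+1); matched 5.
No augmenting path remains; maximum matching = 5.
König certificate: {W1, W2, W3, W4, W5} is a vertex cover of size 5 (every listed pair touches it), so no matching can be larger.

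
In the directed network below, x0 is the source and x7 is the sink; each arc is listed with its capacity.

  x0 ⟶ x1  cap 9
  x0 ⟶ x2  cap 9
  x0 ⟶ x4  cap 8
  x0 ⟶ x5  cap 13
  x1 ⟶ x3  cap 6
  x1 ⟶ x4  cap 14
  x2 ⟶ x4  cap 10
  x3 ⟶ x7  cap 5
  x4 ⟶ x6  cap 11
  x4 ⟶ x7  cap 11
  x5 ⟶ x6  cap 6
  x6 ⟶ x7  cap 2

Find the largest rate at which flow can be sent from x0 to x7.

Augment x0→x4→x7: bottleneck 8, flow now 8.
Augment x0→x1→x3→x7: bottleneck 5, flow now 13.
Augment x0→x1→x4→x7: bottleneck 3, flow now 16.
Augment x0→x5→x6→x7: bottleneck 2, flow now 18.
No augmenting path remains; maximum flow = 18.
In the residual graph, reachable from x0: {x0, x1, x2, x3, x4, x5, x6}.
Min-cut edges: x3→x7 (5), x4→x7 (11), x6→x7 (2); capacity 5 + 11 + 2 = 18.
This cut is saturated, so no flow can exceed 18.

18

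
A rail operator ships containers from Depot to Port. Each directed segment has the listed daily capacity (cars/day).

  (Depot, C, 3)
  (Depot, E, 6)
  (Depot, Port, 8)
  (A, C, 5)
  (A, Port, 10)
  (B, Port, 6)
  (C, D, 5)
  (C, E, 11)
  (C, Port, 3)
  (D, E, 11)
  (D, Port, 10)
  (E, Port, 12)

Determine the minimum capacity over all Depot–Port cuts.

17

Augment Depot→Port: bottleneck 8, flow now 8.
Augment Depot→C→Port: bottleneck 3, flow now 11.
Augment Depot→E→Port: bottleneck 6, flow now 17.
No augmenting path remains; maximum flow = 17.
By max-flow min-cut, the minimum cut capacity equals the max flow.
In the residual graph, reachable from Depot: {Depot}.
Min-cut edges: Depot→C (3), Depot→E (6), Depot→Port (8); capacity 3 + 6 + 8 = 17.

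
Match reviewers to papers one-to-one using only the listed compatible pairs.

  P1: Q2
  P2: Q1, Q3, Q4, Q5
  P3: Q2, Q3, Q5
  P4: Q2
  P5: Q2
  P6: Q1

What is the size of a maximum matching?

4

Unit-capacity flow: source→left, listed edges, right→sink; max matching = max flow.
Augmenting path P1→Q2 (+1); matched 1.
Augmenting path P2→Q1 (+1); matched 2.
Augmenting path P3→Q3 (+1); matched 3.
Augmenting path P6→Q1→P2→Q4 (+1); matched 4.
No augmenting path remains; maximum matching = 4.
König certificate: {P2, P3, P6, Q2} is a vertex cover of size 4 (every listed pair touches it), so no matching can be larger.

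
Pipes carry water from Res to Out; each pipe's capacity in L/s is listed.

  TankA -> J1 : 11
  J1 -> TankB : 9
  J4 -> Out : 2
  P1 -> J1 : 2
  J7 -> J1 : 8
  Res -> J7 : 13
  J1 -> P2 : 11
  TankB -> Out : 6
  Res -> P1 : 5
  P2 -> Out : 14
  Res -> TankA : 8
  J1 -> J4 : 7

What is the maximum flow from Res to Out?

18

Augment Res→P1→J1→J4→Out: bottleneck 2, flow now 2.
Augment Res→TankA→J1→TankB→Out: bottleneck 6, flow now 8.
Augment Res→TankA→J1→P2→Out: bottleneck 2, flow now 10.
Augment Res→J7→J1→P2→Out: bottleneck 8, flow now 18.
No augmenting path remains; maximum flow = 18.
In the residual graph, reachable from Res: {Res, P1, J7}.
Min-cut edges: Res→TankA (8), P1→J1 (2), J7→J1 (8); capacity 8 + 2 + 8 = 18.
This cut is saturated, so no flow can exceed 18.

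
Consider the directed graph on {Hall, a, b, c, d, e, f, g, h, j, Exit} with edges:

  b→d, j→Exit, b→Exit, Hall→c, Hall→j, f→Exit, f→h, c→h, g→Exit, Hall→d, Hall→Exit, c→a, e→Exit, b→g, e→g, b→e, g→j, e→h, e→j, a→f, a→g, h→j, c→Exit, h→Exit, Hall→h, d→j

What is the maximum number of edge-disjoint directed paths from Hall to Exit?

4

Assign every edge capacity 1; by Menger, the answer equals the max flow.
Path Hall→Exit (+1); total 1.
Path Hall→c→Exit (+1); total 2.
Path Hall→h→Exit (+1); total 3.
Path Hall→j→Exit (+1); total 4.
No residual Hall→Exit path; max flow = 4.
Certifying cut of size 4: {Hall→Exit, Hall→c, Hall→h, j→Exit}.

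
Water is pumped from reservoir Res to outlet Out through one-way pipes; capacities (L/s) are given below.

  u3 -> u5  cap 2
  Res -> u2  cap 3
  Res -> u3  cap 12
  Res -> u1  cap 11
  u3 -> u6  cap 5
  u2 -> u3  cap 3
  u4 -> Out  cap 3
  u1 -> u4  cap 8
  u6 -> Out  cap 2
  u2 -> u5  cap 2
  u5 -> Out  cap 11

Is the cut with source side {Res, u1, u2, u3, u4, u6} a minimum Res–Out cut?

Yes — it is a minimum cut (capacity 9).

Given cut capacity: 2 + 2 + 3 + 2 = 9.
Augment Res→u1→u4→Out: bottleneck 3, flow now 3.
Augment Res→u2→u5→Out: bottleneck 2, flow now 5.
Augment Res→u3→u5→Out: bottleneck 2, flow now 7.
Augment Res→u3→u6→Out: bottleneck 2, flow now 9.
No augmenting path remains; maximum flow = 9.
Cut capacity 9 equals the max flow, so it is a minimum cut.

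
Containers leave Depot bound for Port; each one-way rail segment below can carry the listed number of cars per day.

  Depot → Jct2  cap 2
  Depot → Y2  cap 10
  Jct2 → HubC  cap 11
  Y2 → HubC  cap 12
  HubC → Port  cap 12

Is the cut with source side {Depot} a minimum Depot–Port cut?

Given cut capacity: 2 + 10 = 12.
Augment Depot→Jct2→HubC→Port: bottleneck 2, flow now 2.
Augment Depot→Y2→HubC→Port: bottleneck 10, flow now 12.
No augmenting path remains; maximum flow = 12.
Cut capacity 12 equals the max flow, so it is a minimum cut.

Yes — it is a minimum cut (capacity 12).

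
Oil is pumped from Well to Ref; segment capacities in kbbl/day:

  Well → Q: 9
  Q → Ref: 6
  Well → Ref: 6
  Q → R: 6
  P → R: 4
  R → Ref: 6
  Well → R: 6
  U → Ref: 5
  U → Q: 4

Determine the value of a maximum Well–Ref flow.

Augment Well→Ref: bottleneck 6, flow now 6.
Augment Well→Q→Ref: bottleneck 6, flow now 12.
Augment Well→R→Ref: bottleneck 6, flow now 18.
No augmenting path remains; maximum flow = 18.
In the residual graph, reachable from Well: {Well, Q, R}.
Min-cut edges: Well→Ref (6), Q→Ref (6), R→Ref (6); capacity 6 + 6 + 6 = 18.
This cut is saturated, so no flow can exceed 18.

18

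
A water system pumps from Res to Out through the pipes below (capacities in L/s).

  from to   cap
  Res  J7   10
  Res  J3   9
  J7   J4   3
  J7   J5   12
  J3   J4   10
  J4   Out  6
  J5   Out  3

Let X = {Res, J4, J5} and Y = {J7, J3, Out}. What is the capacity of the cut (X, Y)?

28

Edges leaving {Res, J4, J5}: Res→J7 (10), Res→J3 (9), J4→Out (6), J5→Out (3).
Cut capacity = 10 + 9 + 6 + 3 = 28.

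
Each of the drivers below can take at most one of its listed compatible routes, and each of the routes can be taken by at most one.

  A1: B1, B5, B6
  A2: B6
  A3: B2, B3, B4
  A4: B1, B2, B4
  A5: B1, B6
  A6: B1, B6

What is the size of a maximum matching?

Unit-capacity flow: source→left, listed edges, right→sink; max matching = max flow.
Augmenting path A1→B1 (+1); matched 1.
Augmenting path A2→B6 (+1); matched 2.
Augmenting path A3→B2 (+1); matched 3.
Augmenting path A4→B4 (+1); matched 4.
Augmenting path A5→B1→A1→B5 (+1); matched 5.
No augmenting path remains; maximum matching = 5.
König certificate: {A1, A3, A4, B1, B6} is a vertex cover of size 5 (every listed pair touches it), so no matching can be larger.

5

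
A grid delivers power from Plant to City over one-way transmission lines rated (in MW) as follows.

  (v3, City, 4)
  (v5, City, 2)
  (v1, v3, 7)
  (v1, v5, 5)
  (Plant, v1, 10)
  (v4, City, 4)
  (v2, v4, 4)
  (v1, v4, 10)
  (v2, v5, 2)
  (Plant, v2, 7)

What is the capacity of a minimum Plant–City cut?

10

Augment Plant→v1→v3→City: bottleneck 4, flow now 4.
Augment Plant→v1→v4→City: bottleneck 4, flow now 8.
Augment Plant→v1→v5→City: bottleneck 2, flow now 10.
No augmenting path remains; maximum flow = 10.
By max-flow min-cut, the minimum cut capacity equals the max flow.
In the residual graph, reachable from Plant: {Plant, v1, v2, v3, v4, v5}.
Min-cut edges: v3→City (4), v4→City (4), v5→City (2); capacity 4 + 4 + 2 = 10.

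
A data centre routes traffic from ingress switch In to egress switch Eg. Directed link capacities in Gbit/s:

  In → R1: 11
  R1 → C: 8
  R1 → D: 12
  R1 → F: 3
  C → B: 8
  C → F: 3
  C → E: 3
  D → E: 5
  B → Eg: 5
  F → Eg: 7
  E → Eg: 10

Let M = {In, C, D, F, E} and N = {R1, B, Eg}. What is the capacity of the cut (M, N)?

Edges leaving {In, C, D, F, E}: In→R1 (11), C→B (8), F→Eg (7), E→Eg (10).
Cut capacity = 11 + 8 + 7 + 10 = 36.

36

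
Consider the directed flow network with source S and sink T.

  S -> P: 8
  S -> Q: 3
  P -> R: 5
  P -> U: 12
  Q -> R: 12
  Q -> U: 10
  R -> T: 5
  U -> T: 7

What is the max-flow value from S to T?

Augment S→P→R→T: bottleneck 5, flow now 5.
Augment S→P→U→T: bottleneck 3, flow now 8.
Augment S→Q→U→T: bottleneck 3, flow now 11.
No augmenting path remains; maximum flow = 11.
In the residual graph, reachable from S: {S}.
Min-cut edges: S→P (8), S→Q (3); capacity 8 + 3 = 11.
This cut is saturated, so no flow can exceed 11.

11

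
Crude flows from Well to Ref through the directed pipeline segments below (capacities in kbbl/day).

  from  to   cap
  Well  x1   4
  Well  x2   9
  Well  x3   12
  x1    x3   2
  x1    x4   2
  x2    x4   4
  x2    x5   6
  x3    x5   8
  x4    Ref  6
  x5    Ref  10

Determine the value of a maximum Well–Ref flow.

16

Augment Well→x1→x4→Ref: bottleneck 2, flow now 2.
Augment Well→x2→x4→Ref: bottleneck 4, flow now 6.
Augment Well→x2→x5→Ref: bottleneck 5, flow now 11.
Augment Well→x3→x5→Ref: bottleneck 5, flow now 16.
No augmenting path remains; maximum flow = 16.
In the residual graph, reachable from Well: {Well, x1, x2, x3, x5}.
Min-cut edges: x1→x4 (2), x2→x4 (4), x5→Ref (10); capacity 2 + 4 + 10 = 16.
This cut is saturated, so no flow can exceed 16.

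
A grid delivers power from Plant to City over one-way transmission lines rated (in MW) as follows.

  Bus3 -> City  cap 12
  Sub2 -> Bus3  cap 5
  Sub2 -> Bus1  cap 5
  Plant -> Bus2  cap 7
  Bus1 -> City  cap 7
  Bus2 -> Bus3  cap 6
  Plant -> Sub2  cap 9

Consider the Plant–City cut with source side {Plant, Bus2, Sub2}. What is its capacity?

16

Edges leaving {Plant, Bus2, Sub2}: Bus2→Bus3 (6), Sub2→Bus1 (5), Sub2→Bus3 (5).
Cut capacity = 6 + 5 + 5 = 16.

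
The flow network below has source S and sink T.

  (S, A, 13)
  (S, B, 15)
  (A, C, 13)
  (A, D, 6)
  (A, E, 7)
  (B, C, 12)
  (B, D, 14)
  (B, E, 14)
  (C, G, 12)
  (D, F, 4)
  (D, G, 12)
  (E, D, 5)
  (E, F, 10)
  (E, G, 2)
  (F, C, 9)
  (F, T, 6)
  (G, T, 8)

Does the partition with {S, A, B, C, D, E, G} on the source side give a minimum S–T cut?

Given cut capacity: 4 + 10 + 8 = 22.
Augment S→A→C→G→T: bottleneck 8, flow now 8.
Augment S→A→D→F→T: bottleneck 4, flow now 12.
Augment S→A→E→F→T: bottleneck 1, flow now 13.
Augment S→B→E→F→T: bottleneck 1, flow now 14.
No augmenting path remains; maximum flow = 14.
In the residual graph, reachable from S: {S, A, B, C, D, E, F, G}.
Min-cut edges: F→T (6), G→T (8); capacity 6 + 8 = 14.
Cut capacity 22 exceeds the max flow 14, so it is not minimum.

No — its capacity is 22, but the minimum cut has capacity 14.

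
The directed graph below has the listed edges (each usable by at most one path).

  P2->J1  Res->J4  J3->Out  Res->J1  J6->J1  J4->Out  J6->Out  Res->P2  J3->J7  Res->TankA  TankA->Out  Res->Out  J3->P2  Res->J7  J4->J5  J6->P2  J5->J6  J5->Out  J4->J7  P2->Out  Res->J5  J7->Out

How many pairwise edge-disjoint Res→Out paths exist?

Assign every edge capacity 1; by Menger, the answer equals the max flow.
Path Res→Out (+1); total 1.
Path Res→J4→Out (+1); total 2.
Path Res→TankA→Out (+1); total 3.
Path Res→J5→Out (+1); total 4.
Path Res→J7→Out (+1); total 5.
Path Res→P2→Out (+1); total 6.
No residual Res→Out path; max flow = 6.
Certifying cut of size 6: {Res→J4, Res→J5, Res→J7, Res→Out, Res→P2, Res→TankA}.

6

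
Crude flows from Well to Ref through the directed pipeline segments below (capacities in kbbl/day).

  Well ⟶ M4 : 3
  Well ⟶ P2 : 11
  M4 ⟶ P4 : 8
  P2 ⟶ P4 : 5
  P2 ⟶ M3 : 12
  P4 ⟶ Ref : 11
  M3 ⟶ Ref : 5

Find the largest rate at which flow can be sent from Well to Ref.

Augment Well→M4→P4→Ref: bottleneck 3, flow now 3.
Augment Well→P2→P4→Ref: bottleneck 5, flow now 8.
Augment Well→P2→M3→Ref: bottleneck 5, flow now 13.
No augmenting path remains; maximum flow = 13.
In the residual graph, reachable from Well: {Well, P2, M3}.
Min-cut edges: Well→M4 (3), P2→P4 (5), M3→Ref (5); capacity 3 + 5 + 5 = 13.
This cut is saturated, so no flow can exceed 13.

13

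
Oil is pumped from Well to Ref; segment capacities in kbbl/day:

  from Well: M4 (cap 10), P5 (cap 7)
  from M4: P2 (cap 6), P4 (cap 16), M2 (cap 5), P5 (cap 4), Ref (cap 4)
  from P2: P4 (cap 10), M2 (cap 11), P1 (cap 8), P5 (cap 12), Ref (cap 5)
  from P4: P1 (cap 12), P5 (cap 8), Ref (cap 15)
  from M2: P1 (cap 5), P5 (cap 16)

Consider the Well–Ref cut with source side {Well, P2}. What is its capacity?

Edges leaving {Well, P2}: Well→M4 (10), Well→P5 (7), P2→P4 (10), P2→M2 (11), P2→P1 (8), P2→P5 (12), P2→Ref (5).
Cut capacity = 10 + 7 + 10 + 11 + 8 + 12 + 5 = 63.

63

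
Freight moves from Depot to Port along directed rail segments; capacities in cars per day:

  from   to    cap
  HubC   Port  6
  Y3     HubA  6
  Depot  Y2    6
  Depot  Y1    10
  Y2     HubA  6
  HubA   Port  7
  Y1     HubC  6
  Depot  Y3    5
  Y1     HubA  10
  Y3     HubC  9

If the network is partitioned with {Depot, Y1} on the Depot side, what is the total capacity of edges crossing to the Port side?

27

Edges leaving {Depot, Y1}: Depot→Y3 (5), Depot→Y2 (6), Y1→HubA (10), Y1→HubC (6).
Cut capacity = 5 + 6 + 10 + 6 = 27.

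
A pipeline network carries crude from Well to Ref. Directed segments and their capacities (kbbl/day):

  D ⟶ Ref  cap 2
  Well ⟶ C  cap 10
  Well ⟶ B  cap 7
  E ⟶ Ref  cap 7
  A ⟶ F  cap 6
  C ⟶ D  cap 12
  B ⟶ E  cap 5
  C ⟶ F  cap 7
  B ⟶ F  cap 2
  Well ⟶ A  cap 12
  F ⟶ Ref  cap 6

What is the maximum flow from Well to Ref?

13

Augment Well→A→F→Ref: bottleneck 6, flow now 6.
Augment Well→B→E→Ref: bottleneck 5, flow now 11.
Augment Well→C→D→Ref: bottleneck 2, flow now 13.
No augmenting path remains; maximum flow = 13.
In the residual graph, reachable from Well: {Well, A, B, C, D, F}.
Min-cut edges: B→E (5), D→Ref (2), F→Ref (6); capacity 5 + 2 + 6 = 13.
This cut is saturated, so no flow can exceed 13.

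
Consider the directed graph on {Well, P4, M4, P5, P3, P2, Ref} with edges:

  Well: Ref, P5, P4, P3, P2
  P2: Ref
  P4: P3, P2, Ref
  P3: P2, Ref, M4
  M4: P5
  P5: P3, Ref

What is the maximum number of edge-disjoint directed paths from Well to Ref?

Assign every edge capacity 1; by Menger, the answer equals the max flow.
Path Well→Ref (+1); total 1.
Path Well→P4→Ref (+1); total 2.
Path Well→P5→Ref (+1); total 3.
Path Well→P3→Ref (+1); total 4.
Path Well→P2→Ref (+1); total 5.
No residual Well→Ref path; max flow = 5.
Certifying cut of size 5: {Well→P2, Well→P3, Well→P4, Well→P5, Well→Ref}.

5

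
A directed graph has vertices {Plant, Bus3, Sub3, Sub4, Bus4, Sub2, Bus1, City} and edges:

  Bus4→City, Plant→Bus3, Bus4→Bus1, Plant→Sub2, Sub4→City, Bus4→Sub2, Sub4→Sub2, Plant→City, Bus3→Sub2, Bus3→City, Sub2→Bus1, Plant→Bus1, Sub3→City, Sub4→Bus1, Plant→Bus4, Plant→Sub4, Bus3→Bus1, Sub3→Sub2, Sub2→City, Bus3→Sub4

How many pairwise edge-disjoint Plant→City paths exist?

Assign every edge capacity 1; by Menger, the answer equals the max flow.
Path Plant→City (+1); total 1.
Path Plant→Bus3→City (+1); total 2.
Path Plant→Sub4→City (+1); total 3.
Path Plant→Bus4→City (+1); total 4.
Path Plant→Sub2→City (+1); total 5.
No residual Plant→City path; max flow = 5.
Certifying cut of size 5: {Plant→Bus3, Plant→Bus4, Plant→City, Plant→Sub2, Plant→Sub4}.

5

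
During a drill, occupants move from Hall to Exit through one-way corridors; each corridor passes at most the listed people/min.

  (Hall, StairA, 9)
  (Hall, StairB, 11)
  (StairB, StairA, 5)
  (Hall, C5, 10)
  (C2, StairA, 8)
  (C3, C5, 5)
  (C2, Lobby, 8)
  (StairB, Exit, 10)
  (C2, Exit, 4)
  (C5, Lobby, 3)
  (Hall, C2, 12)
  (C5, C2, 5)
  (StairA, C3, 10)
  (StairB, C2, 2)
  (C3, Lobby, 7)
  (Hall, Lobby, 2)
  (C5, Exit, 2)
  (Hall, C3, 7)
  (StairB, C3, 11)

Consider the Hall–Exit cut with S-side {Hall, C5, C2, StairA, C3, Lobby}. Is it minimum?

No — its capacity is 17, but the minimum cut has capacity 16.

Given cut capacity: 11 + 2 + 4 = 17.
Augment Hall→StairB→Exit: bottleneck 10, flow now 10.
Augment Hall→C5→Exit: bottleneck 2, flow now 12.
Augment Hall→C2→Exit: bottleneck 4, flow now 16.
No augmenting path remains; maximum flow = 16.
In the residual graph, reachable from Hall: {Hall, StairB, C5, C2, StairA, C3, Lobby}.
Min-cut edges: StairB→Exit (10), C5→Exit (2), C2→Exit (4); capacity 10 + 2 + 4 = 16.
Cut capacity 17 exceeds the max flow 16, so it is not minimum.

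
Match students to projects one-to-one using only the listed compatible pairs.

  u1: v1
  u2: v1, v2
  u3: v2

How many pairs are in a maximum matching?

2

Unit-capacity flow: source→left, listed edges, right→sink; max matching = max flow.
Augmenting path u1→v1 (+1); matched 1.
Augmenting path u2→v2 (+1); matched 2.
No augmenting path remains; maximum matching = 2.
König certificate: {v1, v2} is a vertex cover of size 2 (every listed pair touches it), so no matching can be larger.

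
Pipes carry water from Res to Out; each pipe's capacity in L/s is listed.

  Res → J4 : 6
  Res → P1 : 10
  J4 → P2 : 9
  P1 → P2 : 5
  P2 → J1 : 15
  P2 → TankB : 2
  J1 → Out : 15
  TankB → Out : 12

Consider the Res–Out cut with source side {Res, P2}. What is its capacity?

33

Edges leaving {Res, P2}: Res→J4 (6), Res→P1 (10), P2→J1 (15), P2→TankB (2).
Cut capacity = 6 + 10 + 15 + 2 = 33.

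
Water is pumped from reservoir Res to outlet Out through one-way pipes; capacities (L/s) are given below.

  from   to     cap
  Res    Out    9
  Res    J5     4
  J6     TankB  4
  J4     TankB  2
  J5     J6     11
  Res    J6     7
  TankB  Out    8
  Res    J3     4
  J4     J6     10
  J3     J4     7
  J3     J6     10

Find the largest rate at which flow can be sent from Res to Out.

15

Augment Res→Out: bottleneck 9, flow now 9.
Augment Res→J6→TankB→Out: bottleneck 4, flow now 13.
Augment Res→J3→J4→TankB→Out: bottleneck 2, flow now 15.
No augmenting path remains; maximum flow = 15.
In the residual graph, reachable from Res: {Res, J5, J3, J4, J6}.
Min-cut edges: Res→Out (9), J4→TankB (2), J6→TankB (4); capacity 9 + 2 + 4 = 15.
This cut is saturated, so no flow can exceed 15.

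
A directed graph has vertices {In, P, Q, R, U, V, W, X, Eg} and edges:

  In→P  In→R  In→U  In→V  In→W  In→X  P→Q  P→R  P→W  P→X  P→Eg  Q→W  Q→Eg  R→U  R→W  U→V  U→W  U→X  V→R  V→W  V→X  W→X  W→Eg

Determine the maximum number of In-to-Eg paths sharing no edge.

Assign every edge capacity 1; by Menger, the answer equals the max flow.
Path In→P→Eg (+1); total 1.
Path In→W→Eg (+1); total 2.
No residual In→Eg path; max flow = 2.
Certifying cut of size 2: {In→P, W→Eg}.

2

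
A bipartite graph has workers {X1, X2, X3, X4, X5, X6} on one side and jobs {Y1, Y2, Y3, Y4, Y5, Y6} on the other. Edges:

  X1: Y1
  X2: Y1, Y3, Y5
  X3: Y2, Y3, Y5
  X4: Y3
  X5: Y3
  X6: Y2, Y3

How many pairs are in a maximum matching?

Unit-capacity flow: source→left, listed edges, right→sink; max matching = max flow.
Augmenting path X1→Y1 (+1); matched 1.
Augmenting path X2→Y3 (+1); matched 2.
Augmenting path X3→Y2 (+1); matched 3.
Augmenting path X4→Y3→X2→Y5 (+1); matched 4.
No augmenting path remains; maximum matching = 4.
König certificate: {Y1, Y2, Y3, Y5} is a vertex cover of size 4 (every listed pair touches it), so no matching can be larger.

4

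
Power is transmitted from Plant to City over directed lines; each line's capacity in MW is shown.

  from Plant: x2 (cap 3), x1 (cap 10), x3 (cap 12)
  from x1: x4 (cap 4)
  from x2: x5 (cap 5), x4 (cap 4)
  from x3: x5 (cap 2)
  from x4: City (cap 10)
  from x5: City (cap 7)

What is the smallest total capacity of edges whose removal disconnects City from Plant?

9

Augment Plant→x1→x4→City: bottleneck 4, flow now 4.
Augment Plant→x2→x4→City: bottleneck 3, flow now 7.
Augment Plant→x3→x5→City: bottleneck 2, flow now 9.
No augmenting path remains; maximum flow = 9.
By max-flow min-cut, the minimum cut capacity equals the max flow.
In the residual graph, reachable from Plant: {Plant, x1, x3}.
Min-cut edges: Plant→x2 (3), x1→x4 (4), x3→x5 (2); capacity 3 + 4 + 2 = 9.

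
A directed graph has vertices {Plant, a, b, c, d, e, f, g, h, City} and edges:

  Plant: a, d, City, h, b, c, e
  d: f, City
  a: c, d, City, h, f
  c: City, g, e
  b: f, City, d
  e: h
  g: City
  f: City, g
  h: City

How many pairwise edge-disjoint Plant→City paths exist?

6

Assign every edge capacity 1; by Menger, the answer equals the max flow.
Path Plant→City (+1); total 1.
Path Plant→a→City (+1); total 2.
Path Plant→b→City (+1); total 3.
Path Plant→c→City (+1); total 4.
Path Plant→d→City (+1); total 5.
Path Plant→h→City (+1); total 6.
No residual Plant→City path; max flow = 6.
Certifying cut of size 6: {Plant→City, Plant→a, Plant→b, Plant→c, Plant→d, h→City}.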